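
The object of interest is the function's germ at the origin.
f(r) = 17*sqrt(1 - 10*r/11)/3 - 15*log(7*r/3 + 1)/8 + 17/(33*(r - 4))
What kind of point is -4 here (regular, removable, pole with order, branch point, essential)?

Denominator factors: r - 4 = -8 at r = -4 — none vanishes.
Branch term sqrt(1 - r/(11/10)): argument at -4 is 51/11, nonzero, so -4 is not its branch point (a point on a principal cut is still regular for the continued germ).
Branch term log(1 - r/(-3/7)): argument at -4 is -25/3, nonzero, so -4 is not its branch point (a point on a principal cut is still regular for the continued germ).
So the germ continues analytically to -4.

The point is a regular point.


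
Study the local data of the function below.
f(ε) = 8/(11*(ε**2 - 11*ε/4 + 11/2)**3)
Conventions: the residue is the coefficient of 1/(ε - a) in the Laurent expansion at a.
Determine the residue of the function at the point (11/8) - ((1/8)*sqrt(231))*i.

The factor ε**2 - 11*ε/4 + 11/2 splits as (ε - a)(ε - a') with a = (11/8) - ((1/8)*sqrt(231))*i, a' = (11/8) + ((1/8)*sqrt(231))*i. At the order-3 pole a set g(ε) = (ε - a)^3*f(ε) = [8/11] / (ε - a')^3.
Order-3 pole: residue = g''(a)/2; g''((11/8) - ((1/8)*sqrt(231))*i) = ((32768/45196767)*sqrt(231))*i, so the residue is ((16384/45196767)*sqrt(231))*i.

The residue is ((16384/45196767)*sqrt(231))*i.


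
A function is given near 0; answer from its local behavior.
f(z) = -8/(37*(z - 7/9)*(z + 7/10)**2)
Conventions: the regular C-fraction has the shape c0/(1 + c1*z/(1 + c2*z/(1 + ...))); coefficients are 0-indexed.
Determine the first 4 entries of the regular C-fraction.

The regular C-fraction coefficients are [7200/12691, 11/7, 80/77, -815/308].

Taylor coefficients (expand at 0): a_0 = 7200/12691, a_1 = -79200/88837, a_2 = 1447200/621859, a_3 = -2253600/621859.
c0 = a_0 = 7200/12691. Peel one level at a time: if S = 1 + c*z/S' with S'(0) = 1, then c is the z-coefficient of S and S' = c*z/(S - 1).
S_1 = c0/f = 1 + (11/7)*z + (-80/49)*z^2 + ...; c1 = 11/7.
S_2 = c1*z/(S_1 - 1) = 1 + (80/77)*z + (16300/5929)*z^2 + ...; c2 = 80/77.
S_3 = c2*z/(S_2 - 1) = 1 + (-815/308)*z + ...; c3 = -815/308.


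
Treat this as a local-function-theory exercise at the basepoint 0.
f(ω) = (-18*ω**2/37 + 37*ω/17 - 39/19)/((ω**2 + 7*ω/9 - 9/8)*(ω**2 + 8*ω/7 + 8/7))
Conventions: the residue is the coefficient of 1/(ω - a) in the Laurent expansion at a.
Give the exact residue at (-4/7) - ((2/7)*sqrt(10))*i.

The factor ω**2 + 8*ω/7 + 8/7 splits as (ω - a)(ω - a') with a = (-4/7) - ((2/7)*sqrt(10))*i, a' = (-4/7) + ((2/7)*sqrt(10))*i. At the order-1 pole a set g(ω) = (ω - a)*f(ω) = [(-18*ω**2/37 + 37*ω/17 - 39/19)/(ω**2 + 7*ω/9 - 9/8)] / (ω - a').
Simple pole: residue = g(a) at a = (-4/7) - ((2/7)*sqrt(10))*i, which is (-10235338092/13203285535) + ((582566481/2640657107)*sqrt(10))*i.

The residue is (-10235338092/13203285535) + ((582566481/2640657107)*sqrt(10))*i.


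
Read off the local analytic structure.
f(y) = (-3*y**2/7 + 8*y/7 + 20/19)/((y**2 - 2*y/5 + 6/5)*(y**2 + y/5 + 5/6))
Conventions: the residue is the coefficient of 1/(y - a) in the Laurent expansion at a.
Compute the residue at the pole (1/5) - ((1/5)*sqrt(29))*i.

The factor y**2 - 2*y/5 + 6/5 splits as (y - a)(y - a') with a = (1/5) - ((1/5)*sqrt(29))*i, a' = (1/5) + ((1/5)*sqrt(29))*i. At the order-1 pole a set g(y) = (y - a)*f(y) = [(-3*y**2/7 + 8*y/7 + 20/19)/(y**2 + y/5 + 5/6)] / (y - a').
Simple pole: residue = g(a) at a = (1/5) - ((1/5)*sqrt(29))*i, which is (-387930/286349) + ((51660/1186303)*sqrt(29))*i.

The residue is (-387930/286349) + ((51660/1186303)*sqrt(29))*i.


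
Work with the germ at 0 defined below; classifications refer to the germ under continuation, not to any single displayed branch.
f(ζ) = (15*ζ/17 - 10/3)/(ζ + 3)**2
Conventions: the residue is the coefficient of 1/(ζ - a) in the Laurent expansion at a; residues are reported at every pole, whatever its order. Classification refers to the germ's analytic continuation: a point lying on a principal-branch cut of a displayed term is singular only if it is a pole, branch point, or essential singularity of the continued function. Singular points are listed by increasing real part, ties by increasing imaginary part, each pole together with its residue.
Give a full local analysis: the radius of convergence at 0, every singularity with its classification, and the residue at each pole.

Denominator factor (ζ + 3)^2: pole of order 2 at -3, modulus 3.
The radius of convergence is the smallest modulus among the singular points: 3.
At the order-2 pole -3 set g(ζ) = (ζ - (-3))^2*f(ζ) = 15*ζ/17 - 10/3.
Order-2 pole: residue = g'(a); g'(-3) = 15/17, so the residue is 15/17.

Radius of convergence at 0: 3.
At -3: a pole of order 2; residue 15/17.


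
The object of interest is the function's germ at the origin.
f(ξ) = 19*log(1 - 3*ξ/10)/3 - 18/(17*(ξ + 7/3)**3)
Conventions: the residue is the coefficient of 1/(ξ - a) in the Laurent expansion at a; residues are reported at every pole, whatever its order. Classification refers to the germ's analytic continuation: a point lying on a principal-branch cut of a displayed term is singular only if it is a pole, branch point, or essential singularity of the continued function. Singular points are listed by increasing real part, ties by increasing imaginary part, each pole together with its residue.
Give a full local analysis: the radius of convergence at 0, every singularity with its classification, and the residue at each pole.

Radius of convergence at 0: 7/3.
At -7/3: a pole of order 3; residue 0.
At 10/3: a logarithmic branch point.

Denominator factor (ξ + 7/3)^3: pole of order 3 at -7/3, modulus 7/3.
Branch term (19/3)*log(1 - ξ/(10/3)): its argument vanishes at ξ = 10/3, a logarithmic branch point, modulus 10/3.
The radius of convergence is the smallest modulus among the singular points: 7/3.
The branch term is analytic at -7/3 and contributes nothing to the residue; only the rational part matters.
At the order-3 pole -7/3 set g(ξ) = (ξ - (-7/3))^3*(rational part) = -18/17.
Order-3 pole: residue = g''(a)/2; g''(-7/3) = 0, so the residue is 0.
List the singular points by increasing real part (a conjugate pair: the negative imaginary part first).


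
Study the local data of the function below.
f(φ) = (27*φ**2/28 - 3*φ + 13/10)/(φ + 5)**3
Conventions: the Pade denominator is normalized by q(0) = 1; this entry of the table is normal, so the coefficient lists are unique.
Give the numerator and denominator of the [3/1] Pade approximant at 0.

Taylor coefficients needed (expand at 0): a_0 = 13/1250, a_1 = -189/6250, a_2 = 10767/437500, a_3 = -4909/437500, a_4 = 2199/546875.
Write the denominator as Q(φ) = 1 + q1*φ. Requiring Q*f - P = O(φ^5) with deg P <= 3 kills the coefficients of φ^4..φ^4 in Q*f:
  φ^4: a_4 + q1*a_3 = 0, i.e. 2199/546875 + (-4909/437500)*q1 = 0.
Solving this linear system: q1 = 8796/24545.
The numerator is Q*f truncated at degree 3: P0 = a_0 = 13/1250; P1 = a_1 + q1*a_0 = -813453/30681250; P2 = a_2 + q1*a_1 = 29580987/2147687500; P3 = a_3 + q1*a_2 = -25784873/10738437500.

The Pade approximant has numerator coefficients [13/1250, -813453/30681250, 29580987/2147687500, -25784873/10738437500]; denominator coefficients [1, 8796/24545].


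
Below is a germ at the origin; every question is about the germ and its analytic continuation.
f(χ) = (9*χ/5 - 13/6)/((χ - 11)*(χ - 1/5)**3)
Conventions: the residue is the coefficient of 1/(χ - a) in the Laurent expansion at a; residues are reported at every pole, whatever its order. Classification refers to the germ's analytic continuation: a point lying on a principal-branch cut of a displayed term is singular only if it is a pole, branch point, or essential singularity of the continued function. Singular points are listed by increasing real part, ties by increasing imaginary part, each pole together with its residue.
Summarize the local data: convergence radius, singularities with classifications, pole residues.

Radius of convergence at 0: 1/5.
At 1/5: a pole of order 3; residue -13225/944784.
At 11: a pole of order 1; residue 13225/944784.

Denominator factor (χ - 11): pole of order 1 at 11, modulus 11.
Denominator factor (χ - 1/5)^3: pole of order 3 at 1/5, modulus 1/5.
The radius of convergence is the smallest modulus among the singular points: 1/5.
At the order-3 pole 1/5 set g(χ) = (χ - (1/5))^3*f(χ) = (9*χ/5 - 13/6)/(χ - 11).
Order-3 pole: residue = g''(a)/2; g''(1/5) = -13225/472392, so the residue is -13225/944784.
At the order-1 pole 11 set g(χ) = (χ - (11))*f(χ) = (9*χ/5 - 13/6)/(χ - 1/5)**3.
Simple pole: residue = g(a) at a = 11, which is 13225/944784.
List the singular points by increasing real part (a conjugate pair: the negative imaginary part first).


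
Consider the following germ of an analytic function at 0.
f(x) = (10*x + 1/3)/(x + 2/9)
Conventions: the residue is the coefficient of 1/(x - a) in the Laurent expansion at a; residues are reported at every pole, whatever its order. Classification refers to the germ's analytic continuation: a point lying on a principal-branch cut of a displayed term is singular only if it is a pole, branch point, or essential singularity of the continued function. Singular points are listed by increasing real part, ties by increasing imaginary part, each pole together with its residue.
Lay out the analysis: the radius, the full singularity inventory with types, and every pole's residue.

Denominator factor (x + 2/9): pole of order 1 at -2/9, modulus 2/9.
The radius of convergence is the smallest modulus among the singular points: 2/9.
At the order-1 pole -2/9 set g(x) = (x - (-2/9))*f(x) = 10*x + 1/3.
Simple pole: residue = g(a) at a = -2/9, which is -17/9.

Radius of convergence at 0: 2/9.
At -2/9: a pole of order 1; residue -17/9.


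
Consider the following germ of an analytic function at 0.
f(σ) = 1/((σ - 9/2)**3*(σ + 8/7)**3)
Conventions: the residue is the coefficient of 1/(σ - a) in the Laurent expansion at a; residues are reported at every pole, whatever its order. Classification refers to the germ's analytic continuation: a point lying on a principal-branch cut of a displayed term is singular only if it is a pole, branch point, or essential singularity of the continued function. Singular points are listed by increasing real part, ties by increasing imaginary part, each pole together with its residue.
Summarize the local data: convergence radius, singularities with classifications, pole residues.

Radius of convergence at 0: 8/7.
At -8/7: a pole of order 3; residue -3226944/3077056399.
At 9/2: a pole of order 3; residue 3226944/3077056399.

Denominator factor (σ - 9/2)^3: pole of order 3 at 9/2, modulus 9/2.
Denominator factor (σ + 8/7)^3: pole of order 3 at -8/7, modulus 8/7.
The radius of convergence is the smallest modulus among the singular points: 8/7.
At the order-3 pole -8/7 set g(σ) = (σ - (-8/7))^3*f(σ) = (σ - 9/2)**(-3).
Order-3 pole: residue = g''(a)/2; g''(-8/7) = -6453888/3077056399, so the residue is -3226944/3077056399.
At the order-3 pole 9/2 set g(σ) = (σ - (9/2))^3*f(σ) = (σ + 8/7)**(-3).
Order-3 pole: residue = g''(a)/2; g''(9/2) = 6453888/3077056399, so the residue is 3226944/3077056399.
List the singular points by increasing real part (a conjugate pair: the negative imaginary part first).


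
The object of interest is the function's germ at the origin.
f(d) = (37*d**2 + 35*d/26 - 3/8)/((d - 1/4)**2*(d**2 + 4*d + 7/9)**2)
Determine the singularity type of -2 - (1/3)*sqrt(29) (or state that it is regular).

The denominator factor d**2 + 4*d + 7/9 vanishes at -2 - (1/3)*sqrt(29) and appears to the power 2; the numerator there equals 247249/936 + (1271/26)*sqrt(29), nonzero, and no other factor vanishes.
Hence a pole whose order is the multiplicity, 2.

The point is a pole of order 2.


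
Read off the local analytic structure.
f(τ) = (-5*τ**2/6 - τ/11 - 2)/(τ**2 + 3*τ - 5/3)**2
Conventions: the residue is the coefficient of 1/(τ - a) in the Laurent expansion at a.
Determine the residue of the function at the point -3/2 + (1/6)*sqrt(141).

The factor τ**2 + 3*τ - 5/3 splits as (τ - a)(τ - a') with a = -3/2 + (1/6)*sqrt(141), a' = -3/2 - (1/6)*sqrt(141). At the order-2 pole a set g(τ) = (τ - a)^2*f(τ) = [-5*τ**2/6 - τ/11 - 2] / (τ - a')^2.
Order-2 pole: residue = g'(a); g'(-3/2 + (1/6)*sqrt(141)) = (2/1551)*sqrt(141), so the residue is (2/1551)*sqrt(141).

The residue is (2/1551)*sqrt(141).


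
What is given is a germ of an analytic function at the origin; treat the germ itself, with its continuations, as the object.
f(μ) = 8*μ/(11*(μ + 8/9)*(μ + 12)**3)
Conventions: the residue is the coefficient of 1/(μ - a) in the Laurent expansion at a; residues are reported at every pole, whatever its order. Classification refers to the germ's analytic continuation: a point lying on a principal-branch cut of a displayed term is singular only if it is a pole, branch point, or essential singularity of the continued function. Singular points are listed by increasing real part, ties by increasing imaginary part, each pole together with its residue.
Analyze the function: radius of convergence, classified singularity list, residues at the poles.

Denominator factor (μ + 12)^3: pole of order 3 at -12, modulus 12.
Denominator factor (μ + 8/9): pole of order 1 at -8/9, modulus 8/9.
The radius of convergence is the smallest modulus among the singular points: 8/9.
At the order-3 pole -12 set g(μ) = (μ - (-12))^3*f(μ) = 8*μ/(11*(μ + 8/9)).
Order-3 pole: residue = g''(a)/2; g''(-12) = 162/171875, so the residue is 81/171875.
At the order-1 pole -8/9 set g(μ) = (μ - (-8/9))*f(μ) = 8*μ/(11*(μ + 12)**3).
Simple pole: residue = g(a) at a = -8/9, which is -81/171875.
List the singular points by increasing real part (a conjugate pair: the negative imaginary part first).

Radius of convergence at 0: 8/9.
At -12: a pole of order 3; residue 81/171875.
At -8/9: a pole of order 1; residue -81/171875.


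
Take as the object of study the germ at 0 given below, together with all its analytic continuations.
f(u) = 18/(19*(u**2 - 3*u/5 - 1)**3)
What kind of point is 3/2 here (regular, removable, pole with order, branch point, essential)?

Denominator factors: u**2 - 3*u/5 - 1 = 7/20 at u = 3/2 — none vanishes.
So the germ continues analytically to 3/2.

The point is a regular point.


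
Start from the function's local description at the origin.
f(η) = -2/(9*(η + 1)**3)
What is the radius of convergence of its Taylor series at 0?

Denominator factor (η + 1)^3: pole of order 3 at -1, modulus 1.
The radius of convergence is the smallest modulus among the singular points: 1.

The radius of convergence is 1.


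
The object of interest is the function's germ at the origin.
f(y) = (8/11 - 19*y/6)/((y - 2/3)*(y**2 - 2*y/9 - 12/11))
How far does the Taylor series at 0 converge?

The radius of convergence is 2/3.

Denominator factor (y - 2/3): pole of order 1 at 2/3, modulus 2/3.
Denominator factor (y**2 - 2*y/9 - 12/11): discriminant 3932/891, real irrational roots 1/9 + (1/99)*sqrt(10813) and 1/9 - (1/99)*sqrt(10813); poles of order 1, moduli 1/9 + (1/99)*sqrt(10813) and -1/9 + (1/99)*sqrt(10813).
The radius of convergence is the smallest modulus among the singular points: 2/3.


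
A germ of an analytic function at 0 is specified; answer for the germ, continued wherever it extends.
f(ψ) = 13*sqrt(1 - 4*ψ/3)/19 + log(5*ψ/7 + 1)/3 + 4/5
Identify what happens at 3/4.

The term (13/19)*sqrt(1 - ψ/(3/4)) has argument 1 - 3/4/(3/4) = 0 at 3/4: a square-root (algebraic, two-sheeted) branch point; the remaining terms are analytic or single-valued there.

The point is an algebraic (square-root) branch point.


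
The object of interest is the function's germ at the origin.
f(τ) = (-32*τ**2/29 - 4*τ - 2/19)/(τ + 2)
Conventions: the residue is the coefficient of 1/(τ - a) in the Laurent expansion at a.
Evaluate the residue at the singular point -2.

At the order-1 pole -2 set g(τ) = (τ - (-2))*f(τ) = -32*τ**2/29 - 4*τ - 2/19.
Simple pole: residue = g(a) at a = -2, which is 1918/551.

The residue is 1918/551.


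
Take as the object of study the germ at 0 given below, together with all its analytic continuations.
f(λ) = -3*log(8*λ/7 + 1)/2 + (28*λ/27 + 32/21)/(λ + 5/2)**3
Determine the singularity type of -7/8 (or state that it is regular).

The point is a logarithmic branch point.

The term (-3/2)*log(1 - λ/(-7/8)) has argument 1 - -7/8/(-7/8) = 0 at -7/8: a logarithmic (infinitely-sheeted) branch point; the remaining terms are analytic or single-valued there.


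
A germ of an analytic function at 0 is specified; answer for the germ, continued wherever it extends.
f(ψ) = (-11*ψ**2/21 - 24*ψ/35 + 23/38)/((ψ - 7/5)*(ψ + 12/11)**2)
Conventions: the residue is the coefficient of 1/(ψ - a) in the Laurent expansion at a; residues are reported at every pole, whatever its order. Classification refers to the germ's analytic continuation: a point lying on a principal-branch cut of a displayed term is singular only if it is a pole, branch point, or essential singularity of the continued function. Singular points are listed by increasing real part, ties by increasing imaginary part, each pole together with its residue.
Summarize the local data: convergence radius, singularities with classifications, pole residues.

Denominator factor (ψ + 12/11)^2: pole of order 2 at -12/11, modulus 12/11.
Denominator factor (ψ - 7/5): pole of order 1 at 7/5, modulus 7/5.
The radius of convergence is the smallest modulus among the singular points: 12/11.
At the order-2 pole -12/11 set g(ψ) = (ψ - (-12/11))^2*f(ψ) = (-11*ψ**2/21 - 24*ψ/35 + 23/38)/(ψ - 7/5).
Order-2 pole: residue = g'(a); g'(-12/11) = -1503601/4992554, so the residue is -1503601/4992554.
At the order-1 pole 7/5 set g(ψ) = (ψ - (7/5))*f(ψ) = (-11*ψ**2/21 - 24*ψ/35 + 23/38)/(ψ + 12/11)**2.
Simple pole: residue = g(a) at a = 7/5, which is -476377/2139666.
List the singular points by increasing real part (a conjugate pair: the negative imaginary part first).

Radius of convergence at 0: 12/11.
At -12/11: a pole of order 2; residue -1503601/4992554.
At 7/5: a pole of order 1; residue -476377/2139666.


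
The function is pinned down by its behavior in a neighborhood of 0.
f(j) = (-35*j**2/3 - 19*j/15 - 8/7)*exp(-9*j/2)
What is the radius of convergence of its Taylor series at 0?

The factor exp(-9*j/2) is entire and contributes no finite singular point.
The polynomial part has no poles.
No finite singular points: the Taylor series at 0 converges everywhere.

The radius of convergence is infinite.


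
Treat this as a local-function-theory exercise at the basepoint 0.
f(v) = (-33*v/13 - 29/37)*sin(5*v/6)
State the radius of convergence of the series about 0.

The factor sin(5*v/6) is entire and contributes no finite singular point.
The polynomial part has no poles.
No finite singular points: the Taylor series at 0 converges everywhere.

The radius of convergence is infinite.


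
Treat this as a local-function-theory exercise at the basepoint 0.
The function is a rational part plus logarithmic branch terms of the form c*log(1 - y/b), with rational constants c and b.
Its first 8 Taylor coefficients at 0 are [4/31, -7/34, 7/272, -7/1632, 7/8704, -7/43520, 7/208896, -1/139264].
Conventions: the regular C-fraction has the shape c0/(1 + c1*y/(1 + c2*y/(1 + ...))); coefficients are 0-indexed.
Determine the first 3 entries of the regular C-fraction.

Taylor coefficients (read off): a_0 = 4/31, a_1 = -7/34, a_2 = 7/272.
c0 = a_0 = 4/31. Peel one level at a time: if S = 1 + c*y/S' with S'(0) = 1, then c is the y-coefficient of S and S' = c*y/(S - 1).
S_1 = c0/f = 1 + (217/136)*y + (5425/2312)*y^2 + ...; c1 = 217/136.
S_2 = c1*y/(S_1 - 1) = 1 + (-25/17)*y + ...; c2 = -25/17.

The regular C-fraction coefficients are [4/31, 217/136, -25/17].


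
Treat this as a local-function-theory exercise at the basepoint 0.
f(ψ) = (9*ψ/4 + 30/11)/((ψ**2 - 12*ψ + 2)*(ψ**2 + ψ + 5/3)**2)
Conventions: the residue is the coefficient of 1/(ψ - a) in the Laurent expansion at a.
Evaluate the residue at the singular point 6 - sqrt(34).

The factor ψ**2 - 12*ψ + 2 splits as (ψ - a)(ψ - a') with a = 6 - sqrt(34), a' = 6 + sqrt(34). At the order-1 pole a set g(ψ) = (ψ - a)*f(ψ) = [(9*ψ/4 + 30/11)/(ψ**2 + ψ + 5/3)**2] / (ψ - a').
Simple pole: residue = g(a) at a = 6 - sqrt(34), which is -22337451/583495000 - (3841533/583495000)*sqrt(34).

The residue is -22337451/583495000 - (3841533/583495000)*sqrt(34).


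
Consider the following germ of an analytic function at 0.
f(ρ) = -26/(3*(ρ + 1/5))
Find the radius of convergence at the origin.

The radius of convergence is 1/5.

Denominator factor (ρ + 1/5): pole of order 1 at -1/5, modulus 1/5.
The radius of convergence is the smallest modulus among the singular points: 1/5.


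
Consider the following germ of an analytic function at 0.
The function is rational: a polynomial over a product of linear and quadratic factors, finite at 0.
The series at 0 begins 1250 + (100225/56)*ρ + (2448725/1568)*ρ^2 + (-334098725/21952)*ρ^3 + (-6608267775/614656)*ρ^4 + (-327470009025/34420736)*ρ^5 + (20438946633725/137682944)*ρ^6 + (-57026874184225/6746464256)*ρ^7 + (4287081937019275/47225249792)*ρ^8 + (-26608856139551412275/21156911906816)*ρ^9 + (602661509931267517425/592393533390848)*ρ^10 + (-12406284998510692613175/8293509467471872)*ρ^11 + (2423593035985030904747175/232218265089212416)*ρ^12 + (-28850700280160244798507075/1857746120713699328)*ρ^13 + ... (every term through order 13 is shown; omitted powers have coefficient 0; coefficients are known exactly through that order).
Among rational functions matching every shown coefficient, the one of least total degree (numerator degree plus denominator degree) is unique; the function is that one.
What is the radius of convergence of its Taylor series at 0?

No rational of total degree below 12 reproduces all 14 coefficients; solving the [2/10] Pade equations on them gives f(ρ) = (3*ρ**2/2 - 13*ρ/20 + 20)/((ρ**2 - 4*ρ/7 - 1/2)**2*(ρ**2 - ρ/2 + 2/5)**3), whose expansion matches every shown term.
Denominator factor (ρ**2 - ρ/2 + 2/5)^3: discriminant -27/20, complex-conjugate roots (1/4) + ((3/20)*sqrt(15))*i and (1/4) - ((3/20)*sqrt(15))*i; poles of order 3, moduli (1/5)*sqrt(10) and (1/5)*sqrt(10).
Denominator factor (ρ**2 - 4*ρ/7 - 1/2)^2: discriminant 114/49, real irrational roots 2/7 + (1/14)*sqrt(114) and 2/7 - (1/14)*sqrt(114); poles of order 2, moduli 2/7 + (1/14)*sqrt(114) and -2/7 + (1/14)*sqrt(114).
The radius of convergence is the smallest modulus among the singular points: -2/7 + (1/14)*sqrt(114).

The radius of convergence is -2/7 + (1/14)*sqrt(114).


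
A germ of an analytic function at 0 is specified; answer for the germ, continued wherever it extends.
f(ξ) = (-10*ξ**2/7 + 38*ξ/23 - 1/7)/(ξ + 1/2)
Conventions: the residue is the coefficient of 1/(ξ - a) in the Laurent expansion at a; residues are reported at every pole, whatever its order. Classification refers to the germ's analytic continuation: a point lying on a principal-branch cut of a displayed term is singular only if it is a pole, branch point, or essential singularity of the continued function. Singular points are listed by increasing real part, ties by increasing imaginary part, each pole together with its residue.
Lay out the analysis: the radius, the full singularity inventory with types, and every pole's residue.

Denominator factor (ξ + 1/2): pole of order 1 at -1/2, modulus 1/2.
The radius of convergence is the smallest modulus among the singular points: 1/2.
At the order-1 pole -1/2 set g(ξ) = (ξ - (-1/2))*f(ξ) = -10*ξ**2/7 + 38*ξ/23 - 1/7.
Simple pole: residue = g(a) at a = -1/2, which is -61/46.

Radius of convergence at 0: 1/2.
At -1/2: a pole of order 1; residue -61/46.


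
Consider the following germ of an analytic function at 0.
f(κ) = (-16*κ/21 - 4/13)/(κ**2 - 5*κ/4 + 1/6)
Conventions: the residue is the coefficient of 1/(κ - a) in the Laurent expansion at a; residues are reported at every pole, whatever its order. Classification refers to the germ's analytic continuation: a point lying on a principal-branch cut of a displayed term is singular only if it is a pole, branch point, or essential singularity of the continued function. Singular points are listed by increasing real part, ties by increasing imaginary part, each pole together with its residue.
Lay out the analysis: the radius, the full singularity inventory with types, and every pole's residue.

Denominator factor (κ**2 - 5*κ/4 + 1/6): discriminant 43/48, real irrational roots 5/8 + (1/24)*sqrt(129) and 5/8 - (1/24)*sqrt(129); poles of order 1, moduli 5/8 + (1/24)*sqrt(129) and 5/8 - (1/24)*sqrt(129).
The radius of convergence is the smallest modulus among the singular points: 5/8 - (1/24)*sqrt(129).
The factor κ**2 - 5*κ/4 + 1/6 splits as (κ - a)(κ - a') with a = 5/8 - (1/24)*sqrt(129), a' = 5/8 + (1/24)*sqrt(129). At the order-1 pole a set g(κ) = (κ - a)*f(κ) = [-16*κ/21 - 4/13] / (κ - a').
Simple pole: residue = g(a) at a = 5/8 - (1/24)*sqrt(129), which is -8/21 + (856/11739)*sqrt(129).
The factor κ**2 - 5*κ/4 + 1/6 splits as (κ - a)(κ - a') with a = 5/8 + (1/24)*sqrt(129), a' = 5/8 - (1/24)*sqrt(129). At the order-1 pole a set g(κ) = (κ - a)*f(κ) = [-16*κ/21 - 4/13] / (κ - a').
Simple pole: residue = g(a) at a = 5/8 + (1/24)*sqrt(129), which is -8/21 - (856/11739)*sqrt(129).
List the singular points by increasing real part (a conjugate pair: the negative imaginary part first).

Radius of convergence at 0: 5/8 - (1/24)*sqrt(129).
At 5/8 - (1/24)*sqrt(129): a pole of order 1; residue -8/21 + (856/11739)*sqrt(129).
At 5/8 + (1/24)*sqrt(129): a pole of order 1; residue -8/21 - (856/11739)*sqrt(129).


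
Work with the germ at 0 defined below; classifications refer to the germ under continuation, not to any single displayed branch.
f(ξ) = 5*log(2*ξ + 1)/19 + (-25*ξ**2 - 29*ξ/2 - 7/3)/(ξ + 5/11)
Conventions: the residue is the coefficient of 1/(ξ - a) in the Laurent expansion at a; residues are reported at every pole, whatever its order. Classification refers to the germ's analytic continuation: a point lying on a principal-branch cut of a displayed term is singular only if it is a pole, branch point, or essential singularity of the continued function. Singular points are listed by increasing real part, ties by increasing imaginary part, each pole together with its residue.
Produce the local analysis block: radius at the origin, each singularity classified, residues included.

Radius of convergence at 0: 5/11.
At -1/2: a logarithmic branch point.
At -5/11: a pole of order 1; residue -659/726.

Denominator factor (ξ + 5/11): pole of order 1 at -5/11, modulus 5/11.
Branch term (5/19)*log(1 - ξ/(-1/2)): its argument vanishes at ξ = -1/2, a logarithmic branch point, modulus 1/2.
The radius of convergence is the smallest modulus among the singular points: 5/11.
The branch term is analytic at -5/11 and contributes nothing to the residue; only the rational part matters.
At the order-1 pole -5/11 set g(ξ) = (ξ - (-5/11))*(rational part) = -25*ξ**2 - 29*ξ/2 - 7/3.
Simple pole: residue = g(a) at a = -5/11, which is -659/726.
List the singular points by increasing real part (a conjugate pair: the negative imaginary part first).


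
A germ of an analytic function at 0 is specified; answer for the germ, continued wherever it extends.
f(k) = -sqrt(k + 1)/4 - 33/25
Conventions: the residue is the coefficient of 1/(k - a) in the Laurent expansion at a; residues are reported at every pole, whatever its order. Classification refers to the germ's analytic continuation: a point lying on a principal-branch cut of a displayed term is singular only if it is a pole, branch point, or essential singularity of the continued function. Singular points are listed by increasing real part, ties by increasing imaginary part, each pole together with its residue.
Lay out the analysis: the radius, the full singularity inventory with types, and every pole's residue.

Radius of convergence at 0: 1.
At -1: an algebraic (square-root) branch point.

Branch term (-1/4)*sqrt(1 - k/(-1)): its argument vanishes at k = -1, a square-root branch point, modulus 1.
The radius of convergence is the smallest modulus among the singular points: 1.


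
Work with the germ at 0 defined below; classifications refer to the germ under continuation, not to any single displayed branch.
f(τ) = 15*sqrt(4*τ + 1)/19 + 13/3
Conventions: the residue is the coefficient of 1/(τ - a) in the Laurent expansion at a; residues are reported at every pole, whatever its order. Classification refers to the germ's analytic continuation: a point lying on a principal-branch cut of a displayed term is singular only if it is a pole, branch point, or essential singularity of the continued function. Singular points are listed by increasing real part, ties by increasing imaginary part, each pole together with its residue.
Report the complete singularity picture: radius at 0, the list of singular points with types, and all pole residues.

Radius of convergence at 0: 1/4.
At -1/4: an algebraic (square-root) branch point.

Branch term (15/19)*sqrt(1 - τ/(-1/4)): its argument vanishes at τ = -1/4, a square-root branch point, modulus 1/4.
The radius of convergence is the smallest modulus among the singular points: 1/4.


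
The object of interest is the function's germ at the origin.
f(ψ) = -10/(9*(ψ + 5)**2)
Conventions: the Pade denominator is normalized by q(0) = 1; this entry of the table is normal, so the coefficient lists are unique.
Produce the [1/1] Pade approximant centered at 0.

The Pade approximant has numerator coefficients [-2/45, 1/225]; denominator coefficients [1, 3/10].

Taylor coefficients needed (expand at 0): a_0 = -2/45, a_1 = 4/225, a_2 = -2/375.
Write the denominator as Q(ψ) = 1 + q1*ψ. Requiring Q*f - P = O(ψ^3) with deg P <= 1 kills the coefficients of ψ^2..ψ^2 in Q*f:
  ψ^2: a_2 + q1*a_1 = 0, i.e. -2/375 + (4/225)*q1 = 0.
Solving this linear system: q1 = 3/10.
The numerator is Q*f truncated at degree 1: P0 = a_0 = -2/45; P1 = a_1 + q1*a_0 = 1/225.


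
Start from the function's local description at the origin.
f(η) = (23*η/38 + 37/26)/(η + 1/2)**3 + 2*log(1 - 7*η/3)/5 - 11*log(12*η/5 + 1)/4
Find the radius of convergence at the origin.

Denominator factor (η + 1/2)^3: pole of order 3 at -1/2, modulus 1/2.
Branch term (2/5)*log(1 - η/(3/7)): its argument vanishes at η = 3/7, a logarithmic branch point, modulus 3/7.
Branch term (-11/4)*log(1 - η/(-5/12)): its argument vanishes at η = -5/12, a logarithmic branch point, modulus 5/12.
The radius of convergence is the smallest modulus among the singular points: 5/12.

The radius of convergence is 5/12.


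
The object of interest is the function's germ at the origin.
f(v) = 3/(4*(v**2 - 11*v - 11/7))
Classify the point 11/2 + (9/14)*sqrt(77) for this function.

The point is a pole of order 1.

The denominator factor v**2 - 11*v - 11/7 vanishes at 11/2 + (9/14)*sqrt(77) and appears to the power 1; the numerator there equals 3/4, nonzero, and no other factor vanishes.
Hence a pole whose order is the multiplicity, 1.


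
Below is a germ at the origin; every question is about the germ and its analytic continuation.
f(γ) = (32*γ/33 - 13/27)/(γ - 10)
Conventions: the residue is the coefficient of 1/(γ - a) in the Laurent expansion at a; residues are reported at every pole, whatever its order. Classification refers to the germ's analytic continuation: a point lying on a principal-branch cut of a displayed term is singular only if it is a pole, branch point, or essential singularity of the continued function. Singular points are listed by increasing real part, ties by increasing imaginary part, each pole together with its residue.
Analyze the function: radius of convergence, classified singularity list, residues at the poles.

Denominator factor (γ - 10): pole of order 1 at 10, modulus 10.
The radius of convergence is the smallest modulus among the singular points: 10.
At the order-1 pole 10 set g(γ) = (γ - (10))*f(γ) = 32*γ/33 - 13/27.
Simple pole: residue = g(a) at a = 10, which is 2737/297.

Radius of convergence at 0: 10.
At 10: a pole of order 1; residue 2737/297.


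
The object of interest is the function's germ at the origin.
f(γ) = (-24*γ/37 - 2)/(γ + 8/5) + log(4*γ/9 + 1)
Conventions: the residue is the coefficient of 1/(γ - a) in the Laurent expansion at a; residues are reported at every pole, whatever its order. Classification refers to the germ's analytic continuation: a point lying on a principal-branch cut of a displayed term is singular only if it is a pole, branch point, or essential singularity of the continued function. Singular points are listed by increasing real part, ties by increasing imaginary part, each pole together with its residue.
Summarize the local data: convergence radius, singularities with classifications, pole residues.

Denominator factor (γ + 8/5): pole of order 1 at -8/5, modulus 8/5.
Branch term (1)*log(1 - γ/(-9/4)): its argument vanishes at γ = -9/4, a logarithmic branch point, modulus 9/4.
The radius of convergence is the smallest modulus among the singular points: 8/5.
The branch term is analytic at -8/5 and contributes nothing to the residue; only the rational part matters.
At the order-1 pole -8/5 set g(γ) = (γ - (-8/5))*(rational part) = -24*γ/37 - 2.
Simple pole: residue = g(a) at a = -8/5, which is -178/185.
List the singular points by increasing real part (a conjugate pair: the negative imaginary part first).

Radius of convergence at 0: 8/5.
At -9/4: a logarithmic branch point.
At -8/5: a pole of order 1; residue -178/185.


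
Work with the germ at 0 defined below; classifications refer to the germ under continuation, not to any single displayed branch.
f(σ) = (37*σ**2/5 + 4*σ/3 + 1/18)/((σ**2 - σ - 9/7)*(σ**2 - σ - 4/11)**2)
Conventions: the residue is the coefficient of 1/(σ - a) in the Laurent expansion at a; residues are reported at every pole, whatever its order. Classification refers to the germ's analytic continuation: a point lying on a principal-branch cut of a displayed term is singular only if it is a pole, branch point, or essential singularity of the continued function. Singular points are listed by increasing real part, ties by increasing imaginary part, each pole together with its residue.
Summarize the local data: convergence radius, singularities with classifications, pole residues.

Denominator factor (σ**2 - σ - 9/7): discriminant 43/7, real irrational roots 1/2 + (1/14)*sqrt(301) and 1/2 - (1/14)*sqrt(301); poles of order 1, moduli 1/2 + (1/14)*sqrt(301) and -1/2 + (1/14)*sqrt(301).
Denominator factor (σ**2 - σ - 4/11)^2: discriminant 27/11, real irrational roots 1/2 + (3/22)*sqrt(33) and 1/2 - (3/22)*sqrt(33); poles of order 2, moduli 1/2 + (3/22)*sqrt(33) and -1/2 + (3/22)*sqrt(33).
The radius of convergence is the smallest modulus among the singular points: -1/2 + (3/22)*sqrt(33).
The factor σ**2 - σ - 9/7 splits as (σ - a)(σ - a') with a = 1/2 - (1/14)*sqrt(301), a' = 1/2 + (1/14)*sqrt(301). At the order-1 pole a set g(σ) = (σ - a)*f(σ) = [(37*σ**2/5 + 4*σ/3 + 1/18)/(σ**2 - σ - 4/11)**2] / (σ - a').
Simple pole: residue = g(a) at a = 1/2 - (1/14)*sqrt(301), which is 776699/151230 - (743666/1950867)*sqrt(301).
The factor σ**2 - σ - 4/11 splits as (σ - a)(σ - a') with a = 1/2 - (3/22)*sqrt(33), a' = 1/2 + (3/22)*sqrt(33). At the order-2 pole a set g(σ) = (σ - a)^2*f(σ) = [(37*σ**2/5 + 4*σ/3 + 1/18)/(σ**2 - σ - 9/7)] / (σ - a')^2.
Order-2 pole: residue = g'(a); g'(1/2 - (3/22)*sqrt(33)) = -776699/151230 + (61896296/55123335)*sqrt(33), so the residue is -776699/151230 + (61896296/55123335)*sqrt(33).
The factor σ**2 - σ - 4/11 splits as (σ - a)(σ - a') with a = 1/2 + (3/22)*sqrt(33), a' = 1/2 - (3/22)*sqrt(33). At the order-2 pole a set g(σ) = (σ - a)^2*f(σ) = [(37*σ**2/5 + 4*σ/3 + 1/18)/(σ**2 - σ - 9/7)] / (σ - a')^2.
Order-2 pole: residue = g'(a); g'(1/2 + (3/22)*sqrt(33)) = -776699/151230 - (61896296/55123335)*sqrt(33), so the residue is -776699/151230 - (61896296/55123335)*sqrt(33).
The factor σ**2 - σ - 9/7 splits as (σ - a)(σ - a') with a = 1/2 + (1/14)*sqrt(301), a' = 1/2 - (1/14)*sqrt(301). At the order-1 pole a set g(σ) = (σ - a)*f(σ) = [(37*σ**2/5 + 4*σ/3 + 1/18)/(σ**2 - σ - 4/11)**2] / (σ - a').
Simple pole: residue = g(a) at a = 1/2 + (1/14)*sqrt(301), which is 776699/151230 + (743666/1950867)*sqrt(301).
List the singular points by increasing real part (a conjugate pair: the negative imaginary part first).

Radius of convergence at 0: -1/2 + (3/22)*sqrt(33).
At 1/2 - (1/14)*sqrt(301): a pole of order 1; residue 776699/151230 - (743666/1950867)*sqrt(301).
At 1/2 - (3/22)*sqrt(33): a pole of order 2; residue -776699/151230 + (61896296/55123335)*sqrt(33).
At 1/2 + (3/22)*sqrt(33): a pole of order 2; residue -776699/151230 - (61896296/55123335)*sqrt(33).
At 1/2 + (1/14)*sqrt(301): a pole of order 1; residue 776699/151230 + (743666/1950867)*sqrt(301).


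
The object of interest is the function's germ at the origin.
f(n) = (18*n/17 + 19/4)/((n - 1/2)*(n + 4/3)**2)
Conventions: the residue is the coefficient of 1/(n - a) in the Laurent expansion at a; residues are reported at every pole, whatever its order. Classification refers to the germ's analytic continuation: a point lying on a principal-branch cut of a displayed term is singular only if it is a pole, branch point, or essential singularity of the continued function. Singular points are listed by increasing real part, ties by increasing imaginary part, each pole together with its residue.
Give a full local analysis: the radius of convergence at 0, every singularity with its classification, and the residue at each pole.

Denominator factor (n + 4/3)^2: pole of order 2 at -4/3, modulus 4/3.
Denominator factor (n - 1/2): pole of order 1 at 1/2, modulus 1/2.
The radius of convergence is the smallest modulus among the singular points: 1/2.
At the order-2 pole -4/3 set g(n) = (n - (-4/3))^2*f(n) = (18*n/17 + 19/4)/(n - 1/2).
Order-2 pole: residue = g'(a); g'(-4/3) = -3231/2057, so the residue is -3231/2057.
At the order-1 pole 1/2 set g(n) = (n - (1/2))*f(n) = (18*n/17 + 19/4)/(n + 4/3)**2.
Simple pole: residue = g(a) at a = 1/2, which is 3231/2057.
List the singular points by increasing real part (a conjugate pair: the negative imaginary part first).

Radius of convergence at 0: 1/2.
At -4/3: a pole of order 2; residue -3231/2057.
At 1/2: a pole of order 1; residue 3231/2057.


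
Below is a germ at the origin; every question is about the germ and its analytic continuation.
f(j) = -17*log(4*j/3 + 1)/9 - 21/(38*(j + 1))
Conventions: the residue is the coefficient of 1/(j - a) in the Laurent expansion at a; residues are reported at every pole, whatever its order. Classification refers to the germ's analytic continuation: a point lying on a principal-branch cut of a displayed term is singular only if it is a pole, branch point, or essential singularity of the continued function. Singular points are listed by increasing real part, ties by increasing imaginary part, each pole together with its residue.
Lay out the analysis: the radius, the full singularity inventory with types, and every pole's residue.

Denominator factor (j + 1): pole of order 1 at -1, modulus 1.
Branch term (-17/9)*log(1 - j/(-3/4)): its argument vanishes at j = -3/4, a logarithmic branch point, modulus 3/4.
The radius of convergence is the smallest modulus among the singular points: 3/4.
The branch term is analytic at -1 and contributes nothing to the residue; only the rational part matters.
At the order-1 pole -1 set g(j) = (j - (-1))*(rational part) = -21/38.
Simple pole: residue = g(a) at a = -1, which is -21/38.
List the singular points by increasing real part (a conjugate pair: the negative imaginary part first).

Radius of convergence at 0: 3/4.
At -1: a pole of order 1; residue -21/38.
At -3/4: a logarithmic branch point.


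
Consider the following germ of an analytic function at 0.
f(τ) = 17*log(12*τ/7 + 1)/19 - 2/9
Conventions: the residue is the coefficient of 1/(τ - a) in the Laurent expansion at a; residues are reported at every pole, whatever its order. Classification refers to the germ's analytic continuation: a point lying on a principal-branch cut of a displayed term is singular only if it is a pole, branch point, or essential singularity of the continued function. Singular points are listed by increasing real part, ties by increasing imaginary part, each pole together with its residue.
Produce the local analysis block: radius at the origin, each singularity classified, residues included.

Radius of convergence at 0: 7/12.
At -7/12: a logarithmic branch point.

Branch term (17/19)*log(1 - τ/(-7/12)): its argument vanishes at τ = -7/12, a logarithmic branch point, modulus 7/12.
The radius of convergence is the smallest modulus among the singular points: 7/12.
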